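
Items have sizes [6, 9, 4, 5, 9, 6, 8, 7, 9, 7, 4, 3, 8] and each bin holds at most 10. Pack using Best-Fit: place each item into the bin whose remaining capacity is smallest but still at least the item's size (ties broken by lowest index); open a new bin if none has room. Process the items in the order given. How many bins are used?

Put 6 in bin 1; 4 remain.
Put 9 in bin 2; 1 remain.
Put 4 in bin 1; 0 remain.
Put 5 in bin 3; 5 remain.
Put 9 in bin 4; 1 remain.
Put 6 in bin 5; 4 remain.
Put 8 in bin 6; 2 remain.
Put 7 in bin 7; 3 remain.
Put 9 in bin 8; 1 remain.
Put 7 in bin 9; 3 remain.
Put 4 in bin 5; 0 remain.
Put 3 in bin 7; 0 remain.
Put 8 in bin 10; 2 remain.
Final bins: [6,4] [9] [5] [9] [6,4] [8] [7,3] [9] [7] [8].

10 bins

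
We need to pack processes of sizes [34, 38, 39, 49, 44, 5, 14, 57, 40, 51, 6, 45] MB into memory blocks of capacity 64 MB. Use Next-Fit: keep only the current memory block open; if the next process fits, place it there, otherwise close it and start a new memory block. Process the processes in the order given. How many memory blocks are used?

34 MB → memory block 1 (remaining 30 MB)
38 MB → memory block 2 (remaining 26 MB)
39 MB → memory block 3 (remaining 25 MB)
49 MB → memory block 4 (remaining 15 MB)
44 MB → memory block 5 (remaining 20 MB)
5 MB → memory block 5 (remaining 15 MB)
14 MB → memory block 5 (remaining 1 MB)
57 MB → memory block 6 (remaining 7 MB)
40 MB → memory block 7 (remaining 24 MB)
51 MB → memory block 8 (remaining 13 MB)
6 MB → memory block 8 (remaining 7 MB)
45 MB → memory block 9 (remaining 19 MB)

9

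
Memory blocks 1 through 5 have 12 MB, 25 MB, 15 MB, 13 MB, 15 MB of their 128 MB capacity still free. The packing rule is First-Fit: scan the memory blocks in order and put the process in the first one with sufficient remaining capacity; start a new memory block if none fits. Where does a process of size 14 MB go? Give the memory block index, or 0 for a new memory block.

Memory blocks with room: memory block 2 (25 MB), memory block 3 (15 MB), memory block 5 (15 MB).
The first with room is memory block 2.

2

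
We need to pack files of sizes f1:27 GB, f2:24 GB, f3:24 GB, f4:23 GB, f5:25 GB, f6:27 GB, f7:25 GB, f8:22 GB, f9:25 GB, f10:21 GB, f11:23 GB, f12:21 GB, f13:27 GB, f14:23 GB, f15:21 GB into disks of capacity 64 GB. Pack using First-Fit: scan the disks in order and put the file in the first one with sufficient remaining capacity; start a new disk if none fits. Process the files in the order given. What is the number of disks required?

disk 1: place f1 (27 GB), 37 GB left
disk 1: place f2 (24 GB), 13 GB left
disk 2: place f3 (24 GB), 40 GB left
disk 2: place f4 (23 GB), 17 GB left
disk 3: place f5 (25 GB), 39 GB left
disk 3: place f6 (27 GB), 12 GB left
disk 4: place f7 (25 GB), 39 GB left
disk 4: place f8 (22 GB), 17 GB left
disk 5: place f9 (25 GB), 39 GB left
disk 5: place f10 (21 GB), 18 GB left
disk 6: place f11 (23 GB), 41 GB left
disk 6: place f12 (21 GB), 20 GB left
disk 7: place f13 (27 GB), 37 GB left
disk 7: place f14 (23 GB), 14 GB left
disk 8: place f15 (21 GB), 43 GB left
Final disks: [27,24] [24,23] [25,27] [25,22] [25,21] [23,21] [27,23] [21].

8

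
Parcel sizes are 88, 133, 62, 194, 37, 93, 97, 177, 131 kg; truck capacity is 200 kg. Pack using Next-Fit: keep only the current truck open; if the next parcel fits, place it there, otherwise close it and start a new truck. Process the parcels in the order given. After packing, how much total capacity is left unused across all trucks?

Put 88 kg in truck 1; 112 kg remain.
Put 133 kg in truck 2; 67 kg remain.
Put 62 kg in truck 2; 5 kg remain.
Put 194 kg in truck 3; 6 kg remain.
Put 37 kg in truck 4; 163 kg remain.
Put 93 kg in truck 4; 70 kg remain.
Put 97 kg in truck 5; 103 kg remain.
Put 177 kg in truck 6; 23 kg remain.
Put 131 kg in truck 7; 69 kg remain.
7 trucks × 200 kg = 1400 kg; used 1012 kg; unused 388 kg.

388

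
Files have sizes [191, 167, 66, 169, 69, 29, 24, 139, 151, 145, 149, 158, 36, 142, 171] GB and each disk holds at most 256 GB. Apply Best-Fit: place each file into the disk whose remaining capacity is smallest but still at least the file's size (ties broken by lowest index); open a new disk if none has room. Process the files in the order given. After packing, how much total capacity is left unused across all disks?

191 GB → disk 1 (remaining 65 GB)
167 GB → disk 2 (remaining 89 GB)
66 GB → disk 2 (remaining 23 GB)
169 GB → disk 3 (remaining 87 GB)
69 GB → disk 3 (remaining 18 GB)
29 GB → disk 1 (remaining 36 GB)
24 GB → disk 1 (remaining 12 GB)
139 GB → disk 4 (remaining 117 GB)
151 GB → disk 5 (remaining 105 GB)
145 GB → disk 6 (remaining 111 GB)
149 GB → disk 7 (remaining 107 GB)
158 GB → disk 8 (remaining 98 GB)
36 GB → disk 8 (remaining 62 GB)
142 GB → disk 9 (remaining 114 GB)
171 GB → disk 10 (remaining 85 GB)
10 disks × 256 GB = 2560 GB; used 1806 GB; unused 754 GB.

754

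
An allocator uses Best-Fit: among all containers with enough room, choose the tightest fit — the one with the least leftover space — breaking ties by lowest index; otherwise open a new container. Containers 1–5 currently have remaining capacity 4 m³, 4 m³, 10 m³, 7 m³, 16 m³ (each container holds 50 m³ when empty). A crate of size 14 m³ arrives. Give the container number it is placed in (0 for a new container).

Containers with room: container 5 (16 m³).
Tightest fit is container 5 with 16 m³ free.

5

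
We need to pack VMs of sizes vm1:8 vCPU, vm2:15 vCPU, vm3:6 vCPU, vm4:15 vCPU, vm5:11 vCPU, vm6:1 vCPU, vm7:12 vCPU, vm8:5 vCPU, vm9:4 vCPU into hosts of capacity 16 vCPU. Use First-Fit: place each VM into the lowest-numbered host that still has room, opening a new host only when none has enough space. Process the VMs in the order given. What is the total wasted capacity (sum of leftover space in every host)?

Put vm1 (8 vCPU) in host 1; 8 vCPU remain.
Put vm2 (15 vCPU) in host 2; 1 vCPU remain.
Put vm3 (6 vCPU) in host 1; 2 vCPU remain.
Put vm4 (15 vCPU) in host 3; 1 vCPU remain.
Put vm5 (11 vCPU) in host 4; 5 vCPU remain.
Put vm6 (1 vCPU) in host 1; 1 vCPU remain.
Put vm7 (12 vCPU) in host 5; 4 vCPU remain.
Put vm8 (5 vCPU) in host 4; 0 vCPU remain.
Put vm9 (4 vCPU) in host 5; 0 vCPU remain.
5 hosts × 16 vCPU = 80 vCPU; used 77 vCPU; unused 3 vCPU.

3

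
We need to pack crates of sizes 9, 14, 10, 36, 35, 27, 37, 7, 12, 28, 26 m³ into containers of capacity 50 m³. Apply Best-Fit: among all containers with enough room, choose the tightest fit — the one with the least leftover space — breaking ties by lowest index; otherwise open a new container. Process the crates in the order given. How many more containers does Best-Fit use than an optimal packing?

Best-Fit: [9,14,10] [36,12] [35] [27] [37,7] [28] [26] → 7 containers.
6 crates exceed 25 m³ (half the capacity), and no two of those can share a container, so at least 6 containers are needed.
An optimal packing achieves that bound: [37,12] [36,14] [35,10] [28,9,7] [27] [26] → 6 containers.
Excess: 7 − 6 = 1.

1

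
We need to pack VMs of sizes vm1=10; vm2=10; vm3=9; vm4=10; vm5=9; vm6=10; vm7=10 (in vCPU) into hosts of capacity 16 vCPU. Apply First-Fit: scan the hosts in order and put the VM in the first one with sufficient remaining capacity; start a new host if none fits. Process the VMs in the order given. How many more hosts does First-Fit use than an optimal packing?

First-Fit: [10] [10] [9] [10] [9] [10] [10] → 7 hosts.
7 VMs exceed 8 vCPU (half the capacity), and no two of those can share a host, so at least 7 hosts are needed.
So 7 is already optimal.

0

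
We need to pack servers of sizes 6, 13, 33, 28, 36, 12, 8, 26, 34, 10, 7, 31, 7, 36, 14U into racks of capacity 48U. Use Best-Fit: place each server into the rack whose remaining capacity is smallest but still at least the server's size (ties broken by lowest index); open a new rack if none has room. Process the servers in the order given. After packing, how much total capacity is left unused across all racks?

rack 1: place 6U, 42U left
rack 1: place 13U, 29U left
rack 2: place 33U, 15U left
rack 1: place 28U, 1U left
rack 3: place 36U, 12U left
rack 3: place 12U, 0U left
rack 2: place 8U, 7U left
rack 4: place 26U, 22U left
rack 5: place 34U, 14U left
rack 5: place 10U, 4U left
rack 2: place 7U, 0U left
rack 6: place 31U, 17U left
rack 6: place 7U, 10U left
rack 7: place 36U, 12U left
rack 4: place 14U, 8U left
7 racks × 48U = 336U; used 301U; unused 35U.

35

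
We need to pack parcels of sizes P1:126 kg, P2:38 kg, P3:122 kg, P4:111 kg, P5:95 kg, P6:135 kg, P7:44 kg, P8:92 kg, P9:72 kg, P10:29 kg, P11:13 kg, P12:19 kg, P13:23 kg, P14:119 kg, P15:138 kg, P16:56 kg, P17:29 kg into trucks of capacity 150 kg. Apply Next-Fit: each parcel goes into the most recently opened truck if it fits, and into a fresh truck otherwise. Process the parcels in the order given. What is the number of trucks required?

11

P1 (126 kg) → truck 1 (remaining 24 kg)
P2 (38 kg) → truck 2 (remaining 112 kg)
P3 (122 kg) → truck 3 (remaining 28 kg)
P4 (111 kg) → truck 4 (remaining 39 kg)
P5 (95 kg) → truck 5 (remaining 55 kg)
P6 (135 kg) → truck 6 (remaining 15 kg)
P7 (44 kg) → truck 7 (remaining 106 kg)
P8 (92 kg) → truck 7 (remaining 14 kg)
P9 (72 kg) → truck 8 (remaining 78 kg)
P10 (29 kg) → truck 8 (remaining 49 kg)
P11 (13 kg) → truck 8 (remaining 36 kg)
P12 (19 kg) → truck 8 (remaining 17 kg)
P13 (23 kg) → truck 9 (remaining 127 kg)
P14 (119 kg) → truck 9 (remaining 8 kg)
P15 (138 kg) → truck 10 (remaining 12 kg)
P16 (56 kg) → truck 11 (remaining 94 kg)
P17 (29 kg) → truck 11 (remaining 65 kg)
Final trucks: [126] [38] [122] [111] [95] [135] [44,92] [72,29,13,19] [23,119] [138] [56,29].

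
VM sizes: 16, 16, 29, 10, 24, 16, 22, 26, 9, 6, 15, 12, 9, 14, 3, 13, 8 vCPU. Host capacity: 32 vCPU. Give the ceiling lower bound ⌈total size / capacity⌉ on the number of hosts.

8 hosts

Total size = 16 + 16 + 29 + 10 + 24 + 16 + 22 + 26 + 9 + 6 + 15 + 12 + 9 + 14 + 3 + 13 + 8 = 248 vCPU.
⌈248 / 32⌉ = 8.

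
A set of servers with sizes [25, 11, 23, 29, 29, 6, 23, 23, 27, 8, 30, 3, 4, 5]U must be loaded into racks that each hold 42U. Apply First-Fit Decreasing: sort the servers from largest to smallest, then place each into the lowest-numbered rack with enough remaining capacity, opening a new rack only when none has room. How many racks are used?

Sorted descending: 30, 29, 29, 27, 25, 23, 23, 23, 11, 8, 6, 5, 4, 3.
30U → rack 1 (remaining 12U)
29U → rack 2 (remaining 13U)
29U → rack 3 (remaining 13U)
27U → rack 4 (remaining 15U)
25U → rack 5 (remaining 17U)
23U → rack 6 (remaining 19U)
23U → rack 7 (remaining 19U)
23U → rack 8 (remaining 19U)
11U → rack 1 (remaining 1U)
8U → rack 2 (remaining 5U)
6U → rack 3 (remaining 7U)
5U → rack 2 (remaining 0U)
4U → rack 3 (remaining 3U)
3U → rack 3 (remaining 0U)

8 racks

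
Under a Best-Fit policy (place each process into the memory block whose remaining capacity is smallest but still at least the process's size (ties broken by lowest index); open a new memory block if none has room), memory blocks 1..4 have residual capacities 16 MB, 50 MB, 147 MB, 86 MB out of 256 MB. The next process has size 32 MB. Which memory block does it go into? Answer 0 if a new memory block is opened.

Memory blocks with room: memory block 2 (50 MB), memory block 3 (147 MB), memory block 4 (86 MB).
Tightest fit is memory block 2 with 50 MB free.

2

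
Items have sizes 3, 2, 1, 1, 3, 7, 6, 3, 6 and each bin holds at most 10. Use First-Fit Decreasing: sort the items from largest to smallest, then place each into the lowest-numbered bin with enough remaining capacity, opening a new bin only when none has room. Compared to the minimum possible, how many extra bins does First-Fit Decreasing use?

0

First-Fit Decreasing: [7,3] [6,3,1] [6,3,1] [2] → 4 bins.
Total size 32; any packing needs at least ⌈32/10⌉ = 4 bins.
So 4 is already optimal.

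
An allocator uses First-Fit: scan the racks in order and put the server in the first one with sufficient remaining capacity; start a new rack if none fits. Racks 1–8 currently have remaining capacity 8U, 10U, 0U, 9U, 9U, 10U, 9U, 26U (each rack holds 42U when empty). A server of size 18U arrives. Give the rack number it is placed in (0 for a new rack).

8

Racks with room: rack 8 (26U).
The first with room is rack 8.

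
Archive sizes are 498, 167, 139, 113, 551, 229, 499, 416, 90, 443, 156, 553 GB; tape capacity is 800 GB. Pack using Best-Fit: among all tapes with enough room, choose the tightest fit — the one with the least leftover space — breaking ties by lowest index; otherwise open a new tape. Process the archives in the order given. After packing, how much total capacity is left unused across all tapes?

Put 498 GB in tape 1; 302 GB remain.
Put 167 GB in tape 1; 135 GB remain.
Put 139 GB in tape 2; 661 GB remain.
Put 113 GB in tape 1; 22 GB remain.
Put 551 GB in tape 2; 110 GB remain.
Put 229 GB in tape 3; 571 GB remain.
Put 499 GB in tape 3; 72 GB remain.
Put 416 GB in tape 4; 384 GB remain.
Put 90 GB in tape 2; 20 GB remain.
Put 443 GB in tape 5; 357 GB remain.
Put 156 GB in tape 5; 201 GB remain.
Put 553 GB in tape 6; 247 GB remain.
6 tapes × 800 GB = 4800 GB; used 3854 GB; unused 946 GB.

946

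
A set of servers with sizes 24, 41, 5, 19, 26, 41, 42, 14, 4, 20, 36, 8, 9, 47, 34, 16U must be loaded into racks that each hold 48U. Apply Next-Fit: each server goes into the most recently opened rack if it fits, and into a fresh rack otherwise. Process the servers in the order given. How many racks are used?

Put 24U in rack 1; 24U remain.
Put 41U in rack 2; 7U remain.
Put 5U in rack 2; 2U remain.
Put 19U in rack 3; 29U remain.
Put 26U in rack 3; 3U remain.
Put 41U in rack 4; 7U remain.
Put 42U in rack 5; 6U remain.
Put 14U in rack 6; 34U remain.
Put 4U in rack 6; 30U remain.
Put 20U in rack 6; 10U remain.
Put 36U in rack 7; 12U remain.
Put 8U in rack 7; 4U remain.
Put 9U in rack 8; 39U remain.
Put 47U in rack 9; 1U remain.
Put 34U in rack 10; 14U remain.
Put 16U in rack 11; 32U remain.
Final racks: [24] [41,5] [19,26] [41] [42] [14,4,20] [36,8] [9] [47] [34] [16].

11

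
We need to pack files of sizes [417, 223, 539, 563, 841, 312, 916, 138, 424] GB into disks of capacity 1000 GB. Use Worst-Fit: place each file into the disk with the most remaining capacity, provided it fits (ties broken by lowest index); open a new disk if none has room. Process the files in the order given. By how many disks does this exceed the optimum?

Worst-Fit: [417,223] [539,312] [563,138] [841] [916] [424] → 6 disks.
Total size 4373 GB; any packing needs at least ⌈4373/1000⌉ = 5 disks.
An optimal packing achieves that bound: [916] [841,138] [563,424] [539,417] [312,223] → 5 disks.
Excess: 6 − 5 = 1.

1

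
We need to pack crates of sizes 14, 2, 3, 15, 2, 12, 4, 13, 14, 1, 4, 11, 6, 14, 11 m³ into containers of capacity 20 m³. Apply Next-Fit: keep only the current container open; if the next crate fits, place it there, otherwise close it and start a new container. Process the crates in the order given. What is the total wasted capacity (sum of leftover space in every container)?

14 m³ → container 1 (remaining 6 m³)
2 m³ → container 1 (remaining 4 m³)
3 m³ → container 1 (remaining 1 m³)
15 m³ → container 2 (remaining 5 m³)
2 m³ → container 2 (remaining 3 m³)
12 m³ → container 3 (remaining 8 m³)
4 m³ → container 3 (remaining 4 m³)
13 m³ → container 4 (remaining 7 m³)
14 m³ → container 5 (remaining 6 m³)
1 m³ → container 5 (remaining 5 m³)
4 m³ → container 5 (remaining 1 m³)
11 m³ → container 6 (remaining 9 m³)
6 m³ → container 6 (remaining 3 m³)
14 m³ → container 7 (remaining 6 m³)
11 m³ → container 8 (remaining 9 m³)
8 containers × 20 m³ = 160 m³; used 126 m³; unused 34 m³.

34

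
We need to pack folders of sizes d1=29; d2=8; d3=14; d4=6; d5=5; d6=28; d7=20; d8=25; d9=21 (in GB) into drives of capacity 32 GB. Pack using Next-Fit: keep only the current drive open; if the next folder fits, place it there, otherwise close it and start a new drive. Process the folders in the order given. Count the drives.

7

d1 (29 GB) → drive 1 (remaining 3 GB)
d2 (8 GB) → drive 2 (remaining 24 GB)
d3 (14 GB) → drive 2 (remaining 10 GB)
d4 (6 GB) → drive 2 (remaining 4 GB)
d5 (5 GB) → drive 3 (remaining 27 GB)
d6 (28 GB) → drive 4 (remaining 4 GB)
d7 (20 GB) → drive 5 (remaining 12 GB)
d8 (25 GB) → drive 6 (remaining 7 GB)
d9 (21 GB) → drive 7 (remaining 11 GB)
Final drives: [29] [8,14,6] [5] [28] [20] [25] [21].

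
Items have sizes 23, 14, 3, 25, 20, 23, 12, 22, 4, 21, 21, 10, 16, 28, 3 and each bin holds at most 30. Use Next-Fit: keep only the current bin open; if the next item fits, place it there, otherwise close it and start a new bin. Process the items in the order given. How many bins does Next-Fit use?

bin 1: place 23, 7 left
bin 2: place 14, 16 left
bin 2: place 3, 13 left
bin 3: place 25, 5 left
bin 4: place 20, 10 left
bin 5: place 23, 7 left
bin 6: place 12, 18 left
bin 7: place 22, 8 left
bin 7: place 4, 4 left
bin 8: place 21, 9 left
bin 9: place 21, 9 left
bin 10: place 10, 20 left
bin 10: place 16, 4 left
bin 11: place 28, 2 left
bin 12: place 3, 27 left
Final bins: [23] [14,3] [25] [20] [23] [12] [22,4] [21] [21] [10,16] [28] [3].

12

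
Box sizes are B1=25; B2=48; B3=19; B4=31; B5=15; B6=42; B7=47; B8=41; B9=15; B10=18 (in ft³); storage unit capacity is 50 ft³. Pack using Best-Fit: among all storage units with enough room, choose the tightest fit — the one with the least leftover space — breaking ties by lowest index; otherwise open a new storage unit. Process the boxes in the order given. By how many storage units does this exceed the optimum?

Best-Fit: [25,19] [48] [31,15] [42] [47] [41] [15,18] → 7 storage units.
Total size 301 ft³; any packing needs at least ⌈301/50⌉ = 7 storage units.
So 7 is already optimal.

0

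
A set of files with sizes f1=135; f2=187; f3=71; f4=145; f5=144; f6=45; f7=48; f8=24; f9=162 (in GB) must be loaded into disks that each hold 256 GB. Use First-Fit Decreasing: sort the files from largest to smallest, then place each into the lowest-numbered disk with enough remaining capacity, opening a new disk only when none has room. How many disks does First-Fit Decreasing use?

Sorted descending: 187, 162, 145, 144, 135, 71, 48, 45, 24.
disk 1: place 187 GB, 69 GB left
disk 2: place 162 GB, 94 GB left
disk 3: place 145 GB, 111 GB left
disk 4: place 144 GB, 112 GB left
disk 5: place 135 GB, 121 GB left
disk 2: place 71 GB, 23 GB left
disk 1: place 48 GB, 21 GB left
disk 3: place 45 GB, 66 GB left
disk 3: place 24 GB, 42 GB left
Final disks: [187,48] [162,71] [145,45,24] [144] [135].

5 disks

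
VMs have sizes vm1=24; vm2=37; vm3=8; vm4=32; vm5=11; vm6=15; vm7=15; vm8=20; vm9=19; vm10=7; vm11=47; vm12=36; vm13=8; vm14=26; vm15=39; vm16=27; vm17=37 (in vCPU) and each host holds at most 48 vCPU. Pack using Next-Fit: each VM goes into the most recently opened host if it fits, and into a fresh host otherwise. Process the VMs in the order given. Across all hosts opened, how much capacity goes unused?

vm1 (24 vCPU) → host 1 (remaining 24 vCPU)
vm2 (37 vCPU) → host 2 (remaining 11 vCPU)
vm3 (8 vCPU) → host 2 (remaining 3 vCPU)
vm4 (32 vCPU) → host 3 (remaining 16 vCPU)
vm5 (11 vCPU) → host 3 (remaining 5 vCPU)
vm6 (15 vCPU) → host 4 (remaining 33 vCPU)
vm7 (15 vCPU) → host 4 (remaining 18 vCPU)
vm8 (20 vCPU) → host 5 (remaining 28 vCPU)
vm9 (19 vCPU) → host 5 (remaining 9 vCPU)
vm10 (7 vCPU) → host 5 (remaining 2 vCPU)
vm11 (47 vCPU) → host 6 (remaining 1 vCPU)
vm12 (36 vCPU) → host 7 (remaining 12 vCPU)
vm13 (8 vCPU) → host 7 (remaining 4 vCPU)
vm14 (26 vCPU) → host 8 (remaining 22 vCPU)
vm15 (39 vCPU) → host 9 (remaining 9 vCPU)
vm16 (27 vCPU) → host 10 (remaining 21 vCPU)
vm17 (37 vCPU) → host 11 (remaining 11 vCPU)
11 hosts × 48 vCPU = 528 vCPU; used 408 vCPU; unused 120 vCPU.

120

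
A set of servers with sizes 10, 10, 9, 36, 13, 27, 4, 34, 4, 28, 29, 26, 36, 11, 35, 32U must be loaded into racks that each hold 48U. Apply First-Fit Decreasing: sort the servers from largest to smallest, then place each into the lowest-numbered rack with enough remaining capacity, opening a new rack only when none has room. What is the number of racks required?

Sorted descending: 36, 36, 35, 34, 32, 29, 28, 27, 26, 13, 11, 10, 10, 9, 4, 4.
Put 36U in rack 1; 12U remain.
Put 36U in rack 2; 12U remain.
Put 35U in rack 3; 13U remain.
Put 34U in rack 4; 14U remain.
Put 32U in rack 5; 16U remain.
Put 29U in rack 6; 19U remain.
Put 28U in rack 7; 20U remain.
Put 27U in rack 8; 21U remain.
Put 26U in rack 9; 22U remain.
Put 13U in rack 3; 0U remain.
Put 11U in rack 1; 1U remain.
Put 10U in rack 2; 2U remain.
Put 10U in rack 4; 4U remain.
Put 9U in rack 5; 7U remain.
Put 4U in rack 4; 0U remain.
Put 4U in rack 5; 3U remain.
Final racks: [36,11] [36,10] [35,13] [34,10,4] [32,9,4] [29] [28] [27] [26].

9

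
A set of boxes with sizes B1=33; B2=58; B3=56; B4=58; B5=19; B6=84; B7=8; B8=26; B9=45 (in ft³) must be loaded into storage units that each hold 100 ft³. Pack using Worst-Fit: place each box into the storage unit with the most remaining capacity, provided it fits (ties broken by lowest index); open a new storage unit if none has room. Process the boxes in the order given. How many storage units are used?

Put B1 (33 ft³) in storage unit 1; 67 ft³ remain.
Put B2 (58 ft³) in storage unit 1; 9 ft³ remain.
Put B3 (56 ft³) in storage unit 2; 44 ft³ remain.
Put B4 (58 ft³) in storage unit 3; 42 ft³ remain.
Put B5 (19 ft³) in storage unit 2; 25 ft³ remain.
Put B6 (84 ft³) in storage unit 4; 16 ft³ remain.
Put B7 (8 ft³) in storage unit 3; 34 ft³ remain.
Put B8 (26 ft³) in storage unit 3; 8 ft³ remain.
Put B9 (45 ft³) in storage unit 5; 55 ft³ remain.

5 storage units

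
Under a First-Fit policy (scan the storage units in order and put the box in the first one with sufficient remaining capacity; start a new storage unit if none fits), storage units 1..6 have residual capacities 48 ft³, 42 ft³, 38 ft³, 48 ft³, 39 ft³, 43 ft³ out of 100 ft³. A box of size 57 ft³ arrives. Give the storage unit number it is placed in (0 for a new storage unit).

0

No storage unit has ≥ 57 ft³ free, so a new storage unit is opened.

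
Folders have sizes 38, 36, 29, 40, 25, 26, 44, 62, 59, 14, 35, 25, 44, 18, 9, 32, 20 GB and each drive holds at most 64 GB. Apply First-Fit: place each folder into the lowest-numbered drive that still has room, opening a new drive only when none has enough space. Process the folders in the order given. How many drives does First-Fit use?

38 GB → drive 1 (remaining 26 GB)
36 GB → drive 2 (remaining 28 GB)
29 GB → drive 3 (remaining 35 GB)
40 GB → drive 4 (remaining 24 GB)
25 GB → drive 1 (remaining 1 GB)
26 GB → drive 2 (remaining 2 GB)
44 GB → drive 5 (remaining 20 GB)
62 GB → drive 6 (remaining 2 GB)
59 GB → drive 7 (remaining 5 GB)
14 GB → drive 3 (remaining 21 GB)
35 GB → drive 8 (remaining 29 GB)
25 GB → drive 8 (remaining 4 GB)
44 GB → drive 9 (remaining 20 GB)
18 GB → drive 3 (remaining 3 GB)
9 GB → drive 4 (remaining 15 GB)
32 GB → drive 10 (remaining 32 GB)
20 GB → drive 5 (remaining 0 GB)
Final drives: [38,25] [36,26] [29,14,18] [40,9] [44,20] [62] [59] [35,25] [44] [32].

10 drives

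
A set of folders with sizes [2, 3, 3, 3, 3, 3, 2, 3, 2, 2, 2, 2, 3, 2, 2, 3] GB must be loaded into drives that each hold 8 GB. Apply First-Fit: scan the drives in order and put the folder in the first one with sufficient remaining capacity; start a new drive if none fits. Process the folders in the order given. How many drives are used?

5 drives

drive 1: place 2 GB, 6 GB left
drive 1: place 3 GB, 3 GB left
drive 1: place 3 GB, 0 GB left
drive 2: place 3 GB, 5 GB left
drive 2: place 3 GB, 2 GB left
drive 3: place 3 GB, 5 GB left
drive 2: place 2 GB, 0 GB left
drive 3: place 3 GB, 2 GB left
drive 3: place 2 GB, 0 GB left
drive 4: place 2 GB, 6 GB left
drive 4: place 2 GB, 4 GB left
drive 4: place 2 GB, 2 GB left
drive 5: place 3 GB, 5 GB left
drive 4: place 2 GB, 0 GB left
drive 5: place 2 GB, 3 GB left
drive 5: place 3 GB, 0 GB left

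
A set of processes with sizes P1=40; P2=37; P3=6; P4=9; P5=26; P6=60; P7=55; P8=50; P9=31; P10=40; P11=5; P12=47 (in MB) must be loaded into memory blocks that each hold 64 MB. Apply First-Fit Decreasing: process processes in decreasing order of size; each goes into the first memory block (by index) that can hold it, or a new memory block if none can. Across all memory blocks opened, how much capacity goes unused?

Sorted descending: 60, 55, 50, 47, 40, 40, 37, 31, 26, 9, 6, 5.
60 MB → memory block 1 (remaining 4 MB)
55 MB → memory block 2 (remaining 9 MB)
50 MB → memory block 3 (remaining 14 MB)
47 MB → memory block 4 (remaining 17 MB)
40 MB → memory block 5 (remaining 24 MB)
40 MB → memory block 6 (remaining 24 MB)
37 MB → memory block 7 (remaining 27 MB)
31 MB → memory block 8 (remaining 33 MB)
26 MB → memory block 7 (remaining 1 MB)
9 MB → memory block 2 (remaining 0 MB)
6 MB → memory block 3 (remaining 8 MB)
5 MB → memory block 3 (remaining 3 MB)
8 memory blocks × 64 MB = 512 MB; used 406 MB; unused 106 MB.

106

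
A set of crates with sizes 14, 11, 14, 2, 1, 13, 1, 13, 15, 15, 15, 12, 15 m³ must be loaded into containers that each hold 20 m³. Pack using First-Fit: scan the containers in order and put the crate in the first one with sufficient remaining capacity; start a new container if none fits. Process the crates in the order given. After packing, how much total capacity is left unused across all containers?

59

Put 14 m³ in container 1; 6 m³ remain.
Put 11 m³ in container 2; 9 m³ remain.
Put 14 m³ in container 3; 6 m³ remain.
Put 2 m³ in container 1; 4 m³ remain.
Put 1 m³ in container 1; 3 m³ remain.
Put 13 m³ in container 4; 7 m³ remain.
Put 1 m³ in container 1; 2 m³ remain.
Put 13 m³ in container 5; 7 m³ remain.
Put 15 m³ in container 6; 5 m³ remain.
Put 15 m³ in container 7; 5 m³ remain.
Put 15 m³ in container 8; 5 m³ remain.
Put 12 m³ in container 9; 8 m³ remain.
Put 15 m³ in container 10; 5 m³ remain.
10 containers × 20 m³ = 200 m³; used 141 m³; unused 59 m³.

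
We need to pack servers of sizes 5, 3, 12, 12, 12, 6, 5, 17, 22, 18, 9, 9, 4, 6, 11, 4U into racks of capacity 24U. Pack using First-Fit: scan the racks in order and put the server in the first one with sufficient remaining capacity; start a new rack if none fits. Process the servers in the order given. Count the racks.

rack 1: place 5U, 19U left
rack 1: place 3U, 16U left
rack 1: place 12U, 4U left
rack 2: place 12U, 12U left
rack 2: place 12U, 0U left
rack 3: place 6U, 18U left
rack 3: place 5U, 13U left
rack 4: place 17U, 7U left
rack 5: place 22U, 2U left
rack 6: place 18U, 6U left
rack 3: place 9U, 4U left
rack 7: place 9U, 15U left
rack 1: place 4U, 0U left
rack 4: place 6U, 1U left
rack 7: place 11U, 4U left
rack 3: place 4U, 0U left

7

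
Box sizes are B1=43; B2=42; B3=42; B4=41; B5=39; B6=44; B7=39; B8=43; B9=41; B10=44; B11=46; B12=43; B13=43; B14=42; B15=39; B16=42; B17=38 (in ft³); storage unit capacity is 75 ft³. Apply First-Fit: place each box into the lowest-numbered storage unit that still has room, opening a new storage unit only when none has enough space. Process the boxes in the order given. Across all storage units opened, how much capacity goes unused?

B1 (43 ft³) → storage unit 1 (remaining 32 ft³)
B2 (42 ft³) → storage unit 2 (remaining 33 ft³)
B3 (42 ft³) → storage unit 3 (remaining 33 ft³)
B4 (41 ft³) → storage unit 4 (remaining 34 ft³)
B5 (39 ft³) → storage unit 5 (remaining 36 ft³)
B6 (44 ft³) → storage unit 6 (remaining 31 ft³)
B7 (39 ft³) → storage unit 7 (remaining 36 ft³)
B8 (43 ft³) → storage unit 8 (remaining 32 ft³)
B9 (41 ft³) → storage unit 9 (remaining 34 ft³)
B10 (44 ft³) → storage unit 10 (remaining 31 ft³)
B11 (46 ft³) → storage unit 11 (remaining 29 ft³)
B12 (43 ft³) → storage unit 12 (remaining 32 ft³)
B13 (43 ft³) → storage unit 13 (remaining 32 ft³)
B14 (42 ft³) → storage unit 14 (remaining 33 ft³)
B15 (39 ft³) → storage unit 15 (remaining 36 ft³)
B16 (42 ft³) → storage unit 16 (remaining 33 ft³)
B17 (38 ft³) → storage unit 17 (remaining 37 ft³)
17 storage units × 75 ft³ = 1275 ft³; used 711 ft³; unused 564 ft³.

564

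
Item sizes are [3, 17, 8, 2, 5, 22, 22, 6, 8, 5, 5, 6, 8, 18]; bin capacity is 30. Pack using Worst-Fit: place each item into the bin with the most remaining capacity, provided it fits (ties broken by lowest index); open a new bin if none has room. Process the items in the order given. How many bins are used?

5 bins

Put 3 in bin 1; 27 remain.
Put 17 in bin 1; 10 remain.
Put 8 in bin 1; 2 remain.
Put 2 in bin 1; 0 remain.
Put 5 in bin 2; 25 remain.
Put 22 in bin 2; 3 remain.
Put 22 in bin 3; 8 remain.
Put 6 in bin 3; 2 remain.
Put 8 in bin 4; 22 remain.
Put 5 in bin 4; 17 remain.
Put 5 in bin 4; 12 remain.
Put 6 in bin 4; 6 remain.
Put 8 in bin 5; 22 remain.
Put 18 in bin 5; 4 remain.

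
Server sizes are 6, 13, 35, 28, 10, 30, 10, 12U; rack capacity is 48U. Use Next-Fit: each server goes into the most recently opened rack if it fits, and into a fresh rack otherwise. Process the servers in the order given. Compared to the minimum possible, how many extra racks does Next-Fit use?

2

Next-Fit: [6,13] [35] [28,10] [30,10] [12] → 5 racks.
Total size 144U; any packing needs at least ⌈144/48⌉ = 3 racks.
An optimal packing achieves that bound: [35,13] [30,12,6] [28,10,10] → 3 racks.
Excess: 5 − 3 = 2.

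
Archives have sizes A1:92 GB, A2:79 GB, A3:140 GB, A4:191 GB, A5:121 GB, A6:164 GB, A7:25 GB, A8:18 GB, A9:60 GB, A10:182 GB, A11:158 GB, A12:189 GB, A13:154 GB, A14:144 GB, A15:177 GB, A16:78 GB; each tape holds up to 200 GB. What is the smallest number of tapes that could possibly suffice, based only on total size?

10

Total size = 92 + 79 + 140 + 191 + 121 + 164 + 25 + 18 + 60 + 182 + 158 + 189 + 154 + 144 + 177 + 78 = 1972 GB.
⌈1972 / 200⌉ = 10.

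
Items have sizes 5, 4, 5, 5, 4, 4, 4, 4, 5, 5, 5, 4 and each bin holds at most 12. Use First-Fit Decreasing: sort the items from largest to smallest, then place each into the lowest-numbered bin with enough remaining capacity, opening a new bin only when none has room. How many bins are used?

Sorted descending: 5, 5, 5, 5, 5, 5, 4, 4, 4, 4, 4, 4.
Put 5 in bin 1; 7 remain.
Put 5 in bin 1; 2 remain.
Put 5 in bin 2; 7 remain.
Put 5 in bin 2; 2 remain.
Put 5 in bin 3; 7 remain.
Put 5 in bin 3; 2 remain.
Put 4 in bin 4; 8 remain.
Put 4 in bin 4; 4 remain.
Put 4 in bin 4; 0 remain.
Put 4 in bin 5; 8 remain.
Put 4 in bin 5; 4 remain.
Put 4 in bin 5; 0 remain.

5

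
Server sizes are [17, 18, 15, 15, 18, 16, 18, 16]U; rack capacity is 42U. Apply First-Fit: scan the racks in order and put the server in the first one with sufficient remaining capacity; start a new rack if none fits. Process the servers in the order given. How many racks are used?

4 racks

17U → rack 1 (remaining 25U)
18U → rack 1 (remaining 7U)
15U → rack 2 (remaining 27U)
15U → rack 2 (remaining 12U)
18U → rack 3 (remaining 24U)
16U → rack 3 (remaining 8U)
18U → rack 4 (remaining 24U)
16U → rack 4 (remaining 8U)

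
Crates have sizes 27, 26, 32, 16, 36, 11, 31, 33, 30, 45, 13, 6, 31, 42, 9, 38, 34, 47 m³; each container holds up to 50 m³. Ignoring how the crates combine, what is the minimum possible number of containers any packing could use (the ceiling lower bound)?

11 containers

Total size = 27 + 26 + 32 + 16 + 36 + 11 + 31 + 33 + 30 + 45 + 13 + 6 + 31 + 42 + 9 + 38 + 34 + 47 = 507 m³.
⌈507 / 50⌉ = 11.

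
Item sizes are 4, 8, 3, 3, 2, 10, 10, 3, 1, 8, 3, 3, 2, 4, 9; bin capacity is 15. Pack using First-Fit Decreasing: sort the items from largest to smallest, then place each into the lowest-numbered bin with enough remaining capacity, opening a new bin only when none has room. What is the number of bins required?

5

Sorted descending: 10, 10, 9, 8, 8, 4, 4, 3, 3, 3, 3, 3, 2, 2, 1.
Put 10 in bin 1; 5 remain.
Put 10 in bin 2; 5 remain.
Put 9 in bin 3; 6 remain.
Put 8 in bin 4; 7 remain.
Put 8 in bin 5; 7 remain.
Put 4 in bin 1; 1 remain.
Put 4 in bin 2; 1 remain.
Put 3 in bin 3; 3 remain.
Put 3 in bin 3; 0 remain.
Put 3 in bin 4; 4 remain.
Put 3 in bin 4; 1 remain.
Put 3 in bin 5; 4 remain.
Put 2 in bin 5; 2 remain.
Put 2 in bin 5; 0 remain.
Put 1 in bin 1; 0 remain.
Final bins: [10,4,1] [10,4] [9,3,3] [8,3,3] [8,3,2,2].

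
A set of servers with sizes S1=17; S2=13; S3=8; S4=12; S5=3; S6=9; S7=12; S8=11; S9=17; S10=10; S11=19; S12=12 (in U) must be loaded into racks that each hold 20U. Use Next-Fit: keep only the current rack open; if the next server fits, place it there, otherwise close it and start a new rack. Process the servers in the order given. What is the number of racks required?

10 racks

S1 (17U) → rack 1 (remaining 3U)
S2 (13U) → rack 2 (remaining 7U)
S3 (8U) → rack 3 (remaining 12U)
S4 (12U) → rack 3 (remaining 0U)
S5 (3U) → rack 4 (remaining 17U)
S6 (9U) → rack 4 (remaining 8U)
S7 (12U) → rack 5 (remaining 8U)
S8 (11U) → rack 6 (remaining 9U)
S9 (17U) → rack 7 (remaining 3U)
S10 (10U) → rack 8 (remaining 10U)
S11 (19U) → rack 9 (remaining 1U)
S12 (12U) → rack 10 (remaining 8U)
Final racks: [17] [13] [8,12] [3,9] [12] [11] [17] [10] [19] [12].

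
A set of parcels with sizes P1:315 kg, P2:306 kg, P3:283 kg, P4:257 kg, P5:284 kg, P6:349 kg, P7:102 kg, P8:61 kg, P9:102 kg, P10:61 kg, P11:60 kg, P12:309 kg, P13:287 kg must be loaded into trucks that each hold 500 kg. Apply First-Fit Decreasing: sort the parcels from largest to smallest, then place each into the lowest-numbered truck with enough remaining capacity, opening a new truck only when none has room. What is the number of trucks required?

8

Sorted descending: 349, 315, 309, 306, 287, 284, 283, 257, 102, 102, 61, 61, 60.
truck 1: place 349 kg, 151 kg left
truck 2: place 315 kg, 185 kg left
truck 3: place 309 kg, 191 kg left
truck 4: place 306 kg, 194 kg left
truck 5: place 287 kg, 213 kg left
truck 6: place 284 kg, 216 kg left
truck 7: place 283 kg, 217 kg left
truck 8: place 257 kg, 243 kg left
truck 1: place 102 kg, 49 kg left
truck 2: place 102 kg, 83 kg left
truck 2: place 61 kg, 22 kg left
truck 3: place 61 kg, 130 kg left
truck 3: place 60 kg, 70 kg left
Final trucks: [349,102] [315,102,61] [309,61,60] [306] [287] [284] [283] [257].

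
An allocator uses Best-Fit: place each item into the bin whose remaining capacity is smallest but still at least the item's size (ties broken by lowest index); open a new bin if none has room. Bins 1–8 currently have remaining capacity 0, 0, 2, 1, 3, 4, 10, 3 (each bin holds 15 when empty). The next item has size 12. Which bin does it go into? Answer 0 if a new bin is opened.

0

No bin has ≥ 12 free, so a new bin is opened.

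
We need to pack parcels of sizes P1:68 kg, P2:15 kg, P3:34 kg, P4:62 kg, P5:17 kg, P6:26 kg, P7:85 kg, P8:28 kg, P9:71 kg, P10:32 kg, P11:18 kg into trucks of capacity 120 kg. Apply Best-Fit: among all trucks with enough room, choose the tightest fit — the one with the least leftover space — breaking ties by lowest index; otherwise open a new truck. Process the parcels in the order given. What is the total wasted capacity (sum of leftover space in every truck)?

P1 (68 kg) → truck 1 (remaining 52 kg)
P2 (15 kg) → truck 1 (remaining 37 kg)
P3 (34 kg) → truck 1 (remaining 3 kg)
P4 (62 kg) → truck 2 (remaining 58 kg)
P5 (17 kg) → truck 2 (remaining 41 kg)
P6 (26 kg) → truck 2 (remaining 15 kg)
P7 (85 kg) → truck 3 (remaining 35 kg)
P8 (28 kg) → truck 3 (remaining 7 kg)
P9 (71 kg) → truck 4 (remaining 49 kg)
P10 (32 kg) → truck 4 (remaining 17 kg)
P11 (18 kg) → truck 5 (remaining 102 kg)
5 trucks × 120 kg = 600 kg; used 456 kg; unused 144 kg.

144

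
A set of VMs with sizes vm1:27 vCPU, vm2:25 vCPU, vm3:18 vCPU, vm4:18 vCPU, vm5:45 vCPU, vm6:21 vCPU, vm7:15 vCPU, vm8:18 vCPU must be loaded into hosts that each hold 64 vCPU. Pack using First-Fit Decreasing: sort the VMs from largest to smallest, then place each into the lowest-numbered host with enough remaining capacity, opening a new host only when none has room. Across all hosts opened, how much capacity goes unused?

69

Sorted descending: 45, 27, 25, 21, 18, 18, 18, 15.
45 vCPU → host 1 (remaining 19 vCPU)
27 vCPU → host 2 (remaining 37 vCPU)
25 vCPU → host 2 (remaining 12 vCPU)
21 vCPU → host 3 (remaining 43 vCPU)
18 vCPU → host 1 (remaining 1 vCPU)
18 vCPU → host 3 (remaining 25 vCPU)
18 vCPU → host 3 (remaining 7 vCPU)
15 vCPU → host 4 (remaining 49 vCPU)
4 hosts × 64 vCPU = 256 vCPU; used 187 vCPU; unused 69 vCPU.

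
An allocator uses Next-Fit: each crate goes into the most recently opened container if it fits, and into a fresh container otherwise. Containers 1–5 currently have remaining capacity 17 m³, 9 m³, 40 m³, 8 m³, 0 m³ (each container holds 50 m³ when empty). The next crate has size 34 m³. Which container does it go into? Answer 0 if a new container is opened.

Next-Fit only looks at container 5, which has 0 m³ free.
34 m³ does not fit, so a new container is opened.

0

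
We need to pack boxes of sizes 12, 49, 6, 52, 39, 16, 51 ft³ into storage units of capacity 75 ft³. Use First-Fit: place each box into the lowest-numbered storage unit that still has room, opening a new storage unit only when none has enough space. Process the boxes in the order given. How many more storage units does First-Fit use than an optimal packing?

First-Fit: [12,49,6] [52,16] [39] [51] → 4 storage units.
4 boxes exceed 37.5 ft³ (half the capacity), and no two of those can share a storage unit, so at least 4 storage units are needed.
So 4 is already optimal.

0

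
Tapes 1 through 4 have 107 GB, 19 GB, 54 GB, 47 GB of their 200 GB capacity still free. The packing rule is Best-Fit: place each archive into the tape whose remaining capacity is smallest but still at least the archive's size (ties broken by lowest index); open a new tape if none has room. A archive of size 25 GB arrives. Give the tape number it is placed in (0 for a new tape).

Tapes with room: tape 1 (107 GB), tape 3 (54 GB), tape 4 (47 GB).
Tightest fit is tape 4 with 47 GB free.

4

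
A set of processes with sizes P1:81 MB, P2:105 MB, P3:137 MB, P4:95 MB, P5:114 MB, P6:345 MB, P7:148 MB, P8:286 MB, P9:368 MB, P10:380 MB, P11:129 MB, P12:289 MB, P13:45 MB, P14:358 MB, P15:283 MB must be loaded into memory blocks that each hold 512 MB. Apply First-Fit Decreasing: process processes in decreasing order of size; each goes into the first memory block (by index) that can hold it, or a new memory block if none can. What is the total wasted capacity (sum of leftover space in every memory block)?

421

Sorted descending: 380, 368, 358, 345, 289, 286, 283, 148, 137, 129, 114, 105, 95, 81, 45.
Put 380 MB in memory block 1; 132 MB remain.
Put 368 MB in memory block 2; 144 MB remain.
Put 358 MB in memory block 3; 154 MB remain.
Put 345 MB in memory block 4; 167 MB remain.
Put 289 MB in memory block 5; 223 MB remain.
Put 286 MB in memory block 6; 226 MB remain.
Put 283 MB in memory block 7; 229 MB remain.
Put 148 MB in memory block 3; 6 MB remain.
Put 137 MB in memory block 2; 7 MB remain.
Put 129 MB in memory block 1; 3 MB remain.
Put 114 MB in memory block 4; 53 MB remain.
Put 105 MB in memory block 5; 118 MB remain.
Put 95 MB in memory block 5; 23 MB remain.
Put 81 MB in memory block 6; 145 MB remain.
Put 45 MB in memory block 4; 8 MB remain.
7 memory blocks × 512 MB = 3584 MB; used 3163 MB; unused 421 MB.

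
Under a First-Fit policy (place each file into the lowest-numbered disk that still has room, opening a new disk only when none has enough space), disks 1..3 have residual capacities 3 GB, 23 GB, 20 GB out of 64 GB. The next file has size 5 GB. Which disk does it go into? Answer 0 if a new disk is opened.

2

Disks with room: disk 2 (23 GB), disk 3 (20 GB).
The first with room is disk 2.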